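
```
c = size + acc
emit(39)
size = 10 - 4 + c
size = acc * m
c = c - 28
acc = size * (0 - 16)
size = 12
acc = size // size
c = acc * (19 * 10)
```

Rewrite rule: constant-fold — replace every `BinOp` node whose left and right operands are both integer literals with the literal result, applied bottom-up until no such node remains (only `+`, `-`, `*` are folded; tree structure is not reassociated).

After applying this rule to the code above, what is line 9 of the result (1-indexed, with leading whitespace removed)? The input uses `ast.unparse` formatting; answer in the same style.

c = acc * 190

Transformed code:
c = size + acc
emit(39)
size = 6 + c
size = acc * m
c = c - 28
acc = size * -16
size = 12
acc = size // size
c = acc * 190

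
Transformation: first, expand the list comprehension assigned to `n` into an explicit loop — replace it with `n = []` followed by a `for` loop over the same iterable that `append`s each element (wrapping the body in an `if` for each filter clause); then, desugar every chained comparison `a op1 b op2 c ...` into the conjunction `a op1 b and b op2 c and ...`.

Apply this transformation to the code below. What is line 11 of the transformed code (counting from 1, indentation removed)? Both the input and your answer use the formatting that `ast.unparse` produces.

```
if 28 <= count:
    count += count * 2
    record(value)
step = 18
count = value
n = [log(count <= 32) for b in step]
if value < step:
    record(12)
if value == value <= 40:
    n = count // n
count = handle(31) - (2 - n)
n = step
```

if value == value and value <= 40:

Transformed code:
if 28 <= count:
    count += count * 2
    record(value)
step = 18
count = value
n = []
for b in step:
    n.append(log(count <= 32))
if value < step:
    record(12)
if value == value and value <= 40:
    n = count // n
count = handle(31) - (2 - n)
n = step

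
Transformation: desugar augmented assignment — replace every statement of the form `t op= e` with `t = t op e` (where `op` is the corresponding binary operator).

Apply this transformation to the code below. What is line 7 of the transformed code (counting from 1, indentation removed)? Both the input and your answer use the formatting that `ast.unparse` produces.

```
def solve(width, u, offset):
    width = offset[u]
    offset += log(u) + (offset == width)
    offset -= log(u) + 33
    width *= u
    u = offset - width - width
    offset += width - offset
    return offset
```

Transformed code:
def solve(width, u, offset):
    width = offset[u]
    offset = offset + (log(u) + (offset == width))
    offset = offset - (log(u) + 33)
    width = width * u
    u = offset - width - width
    offset = offset + (width - offset)
    return offset

offset = offset + (width - offset)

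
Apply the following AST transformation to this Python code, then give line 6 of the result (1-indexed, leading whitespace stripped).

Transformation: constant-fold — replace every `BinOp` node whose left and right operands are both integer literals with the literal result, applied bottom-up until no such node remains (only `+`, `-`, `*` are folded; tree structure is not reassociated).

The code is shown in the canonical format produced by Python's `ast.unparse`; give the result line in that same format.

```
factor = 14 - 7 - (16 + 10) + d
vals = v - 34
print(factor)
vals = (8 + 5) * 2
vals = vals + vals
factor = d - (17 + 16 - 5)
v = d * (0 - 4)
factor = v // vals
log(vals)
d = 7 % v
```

Transformed code:
factor = -19 + d
vals = v - 34
print(factor)
vals = 26
vals = vals + vals
factor = d - 28
v = d * -4
factor = v // vals
log(vals)
d = 7 % v

factor = d - 28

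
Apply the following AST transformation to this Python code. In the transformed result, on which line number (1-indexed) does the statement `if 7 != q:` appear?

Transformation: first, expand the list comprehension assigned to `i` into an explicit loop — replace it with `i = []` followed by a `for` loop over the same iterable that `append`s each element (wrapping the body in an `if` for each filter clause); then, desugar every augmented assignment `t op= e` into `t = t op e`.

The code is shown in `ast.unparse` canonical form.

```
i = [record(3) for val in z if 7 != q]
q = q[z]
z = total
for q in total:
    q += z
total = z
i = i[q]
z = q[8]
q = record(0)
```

Transformed code:
i = []
for val in z:
    if 7 != q:
        i.append(record(3))
q = q[z]
z = total
for q in total:
    q = q + z
total = z
i = i[q]
z = q[8]
q = record(0)

3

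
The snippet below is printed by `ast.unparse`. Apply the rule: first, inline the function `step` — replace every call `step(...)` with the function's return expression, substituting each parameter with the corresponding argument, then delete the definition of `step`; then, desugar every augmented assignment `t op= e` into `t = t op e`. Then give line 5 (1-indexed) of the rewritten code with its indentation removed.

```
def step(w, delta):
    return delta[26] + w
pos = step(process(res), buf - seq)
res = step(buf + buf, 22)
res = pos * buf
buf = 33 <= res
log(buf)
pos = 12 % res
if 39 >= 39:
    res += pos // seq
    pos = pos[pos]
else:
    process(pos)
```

Transformed code:
pos = (buf - seq)[26] + process(res)
res = 22[26] + (buf + buf)
res = pos * buf
buf = 33 <= res
log(buf)
pos = 12 % res
if 39 >= 39:
    res = res + pos // seq
    pos = pos[pos]
else:
    process(pos)

log(buf)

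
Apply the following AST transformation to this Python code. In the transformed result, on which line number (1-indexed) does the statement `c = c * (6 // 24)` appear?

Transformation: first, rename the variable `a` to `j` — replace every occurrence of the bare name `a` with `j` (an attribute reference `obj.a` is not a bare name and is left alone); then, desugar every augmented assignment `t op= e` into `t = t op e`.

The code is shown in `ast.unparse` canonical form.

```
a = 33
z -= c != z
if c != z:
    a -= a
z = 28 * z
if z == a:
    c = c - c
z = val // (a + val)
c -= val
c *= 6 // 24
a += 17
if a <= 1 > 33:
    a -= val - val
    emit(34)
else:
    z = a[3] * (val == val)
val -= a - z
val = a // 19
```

10

Transformed code:
j = 33
z = z - (c != z)
if c != z:
    j = j - j
z = 28 * z
if z == j:
    c = c - c
z = val // (j + val)
c = c - val
c = c * (6 // 24)
j = j + 17
if j <= 1 > 33:
    j = j - (val - val)
    emit(34)
else:
    z = j[3] * (val == val)
val = val - (j - z)
val = j // 19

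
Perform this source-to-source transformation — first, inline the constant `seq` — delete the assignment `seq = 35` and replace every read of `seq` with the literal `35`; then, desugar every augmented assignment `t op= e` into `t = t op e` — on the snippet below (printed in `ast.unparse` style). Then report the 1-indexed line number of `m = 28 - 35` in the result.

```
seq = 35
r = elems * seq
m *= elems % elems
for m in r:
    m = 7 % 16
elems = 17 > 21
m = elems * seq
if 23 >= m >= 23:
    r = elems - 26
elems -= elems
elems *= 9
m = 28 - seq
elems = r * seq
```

Transformed code:
r = elems * 35
m = m * (elems % elems)
for m in r:
    m = 7 % 16
elems = 17 > 21
m = elems * 35
if 23 >= m >= 23:
    r = elems - 26
elems = elems - elems
elems = elems * 9
m = 28 - 35
elems = r * 35

11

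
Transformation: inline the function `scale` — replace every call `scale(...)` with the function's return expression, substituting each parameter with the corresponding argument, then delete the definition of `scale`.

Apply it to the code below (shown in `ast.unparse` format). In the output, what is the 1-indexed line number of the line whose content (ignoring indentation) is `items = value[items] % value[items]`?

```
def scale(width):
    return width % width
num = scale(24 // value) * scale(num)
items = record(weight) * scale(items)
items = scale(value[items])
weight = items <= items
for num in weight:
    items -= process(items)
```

3

Transformed code:
num = 24 // value % (24 // value) * (num % num)
items = record(weight) * (items % items)
items = value[items] % value[items]
weight = items <= items
for num in weight:
    items -= process(items)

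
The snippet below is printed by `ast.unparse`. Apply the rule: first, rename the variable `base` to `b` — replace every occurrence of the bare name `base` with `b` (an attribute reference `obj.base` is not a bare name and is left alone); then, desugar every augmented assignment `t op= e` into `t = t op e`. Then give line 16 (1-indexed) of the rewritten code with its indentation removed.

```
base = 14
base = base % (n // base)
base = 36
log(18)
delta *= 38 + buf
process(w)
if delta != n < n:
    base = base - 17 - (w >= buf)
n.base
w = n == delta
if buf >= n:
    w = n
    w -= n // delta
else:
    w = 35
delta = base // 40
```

delta = b // 40

Transformed code:
b = 14
b = b % (n // b)
b = 36
log(18)
delta = delta * (38 + buf)
process(w)
if delta != n < n:
    b = b - 17 - (w >= buf)
n.base
w = n == delta
if buf >= n:
    w = n
    w = w - n // delta
else:
    w = 35
delta = b // 40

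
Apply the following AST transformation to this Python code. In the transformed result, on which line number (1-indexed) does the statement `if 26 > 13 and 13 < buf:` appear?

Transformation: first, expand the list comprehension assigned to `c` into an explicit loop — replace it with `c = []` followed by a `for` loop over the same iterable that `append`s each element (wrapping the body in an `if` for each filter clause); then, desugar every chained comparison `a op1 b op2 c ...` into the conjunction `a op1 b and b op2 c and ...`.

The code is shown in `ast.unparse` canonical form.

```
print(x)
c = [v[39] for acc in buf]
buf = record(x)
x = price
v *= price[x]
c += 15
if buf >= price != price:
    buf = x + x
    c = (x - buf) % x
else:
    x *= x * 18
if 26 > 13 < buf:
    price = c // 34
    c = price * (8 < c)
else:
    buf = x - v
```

Transformed code:
print(x)
c = []
for acc in buf:
    c.append(v[39])
buf = record(x)
x = price
v *= price[x]
c += 15
if buf >= price and price != price:
    buf = x + x
    c = (x - buf) % x
else:
    x *= x * 18
if 26 > 13 and 13 < buf:
    price = c // 34
    c = price * (8 < c)
else:
    buf = x - v

14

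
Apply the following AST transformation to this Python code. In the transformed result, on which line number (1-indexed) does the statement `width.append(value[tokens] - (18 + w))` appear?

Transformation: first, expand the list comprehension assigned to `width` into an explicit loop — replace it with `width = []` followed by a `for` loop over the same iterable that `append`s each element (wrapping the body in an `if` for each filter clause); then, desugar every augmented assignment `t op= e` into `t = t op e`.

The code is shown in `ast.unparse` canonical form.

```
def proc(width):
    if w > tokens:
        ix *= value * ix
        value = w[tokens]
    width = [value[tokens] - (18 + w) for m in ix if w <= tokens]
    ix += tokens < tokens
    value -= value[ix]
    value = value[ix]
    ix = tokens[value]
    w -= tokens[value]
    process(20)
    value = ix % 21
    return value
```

Transformed code:
def proc(width):
    if w > tokens:
        ix = ix * (value * ix)
        value = w[tokens]
    width = []
    for m in ix:
        if w <= tokens:
            width.append(value[tokens] - (18 + w))
    ix = ix + (tokens < tokens)
    value = value - value[ix]
    value = value[ix]
    ix = tokens[value]
    w = w - tokens[value]
    process(20)
    value = ix % 21
    return value

8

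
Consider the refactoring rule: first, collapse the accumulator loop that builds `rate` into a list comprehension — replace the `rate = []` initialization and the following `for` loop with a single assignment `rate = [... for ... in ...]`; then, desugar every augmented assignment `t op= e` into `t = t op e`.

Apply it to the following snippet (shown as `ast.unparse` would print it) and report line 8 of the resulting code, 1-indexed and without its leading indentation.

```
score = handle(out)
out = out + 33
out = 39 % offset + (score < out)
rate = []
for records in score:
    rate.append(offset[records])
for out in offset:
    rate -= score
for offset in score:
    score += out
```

Transformed code:
score = handle(out)
out = out + 33
out = 39 % offset + (score < out)
rate = [offset[records] for records in score]
for out in offset:
    rate = rate - score
for offset in score:
    score = score + out

score = score + out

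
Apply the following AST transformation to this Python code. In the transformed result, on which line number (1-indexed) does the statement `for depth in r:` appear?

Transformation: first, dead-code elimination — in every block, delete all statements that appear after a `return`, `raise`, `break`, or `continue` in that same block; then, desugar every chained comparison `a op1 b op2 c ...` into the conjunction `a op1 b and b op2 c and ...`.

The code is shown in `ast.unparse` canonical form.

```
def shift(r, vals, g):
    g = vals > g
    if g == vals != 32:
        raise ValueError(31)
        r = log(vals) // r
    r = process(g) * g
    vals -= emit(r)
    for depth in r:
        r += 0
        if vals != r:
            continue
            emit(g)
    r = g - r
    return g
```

Transformed code:
def shift(r, vals, g):
    g = vals > g
    if g == vals and vals != 32:
        raise ValueError(31)
    r = process(g) * g
    vals -= emit(r)
    for depth in r:
        r += 0
        if vals != r:
            continue
    r = g - r
    return g

7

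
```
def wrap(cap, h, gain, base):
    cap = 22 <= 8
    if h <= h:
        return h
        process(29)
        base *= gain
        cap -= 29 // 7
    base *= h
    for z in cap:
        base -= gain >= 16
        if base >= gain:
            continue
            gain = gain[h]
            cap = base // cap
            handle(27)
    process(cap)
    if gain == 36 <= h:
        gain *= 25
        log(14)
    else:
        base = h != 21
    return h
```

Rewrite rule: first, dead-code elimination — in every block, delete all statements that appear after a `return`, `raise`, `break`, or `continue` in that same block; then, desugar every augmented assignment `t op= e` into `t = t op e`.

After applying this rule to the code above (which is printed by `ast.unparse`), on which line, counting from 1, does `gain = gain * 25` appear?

Transformed code:
def wrap(cap, h, gain, base):
    cap = 22 <= 8
    if h <= h:
        return h
    base = base * h
    for z in cap:
        base = base - (gain >= 16)
        if base >= gain:
            continue
    process(cap)
    if gain == 36 <= h:
        gain = gain * 25
        log(14)
    else:
        base = h != 21
    return h

12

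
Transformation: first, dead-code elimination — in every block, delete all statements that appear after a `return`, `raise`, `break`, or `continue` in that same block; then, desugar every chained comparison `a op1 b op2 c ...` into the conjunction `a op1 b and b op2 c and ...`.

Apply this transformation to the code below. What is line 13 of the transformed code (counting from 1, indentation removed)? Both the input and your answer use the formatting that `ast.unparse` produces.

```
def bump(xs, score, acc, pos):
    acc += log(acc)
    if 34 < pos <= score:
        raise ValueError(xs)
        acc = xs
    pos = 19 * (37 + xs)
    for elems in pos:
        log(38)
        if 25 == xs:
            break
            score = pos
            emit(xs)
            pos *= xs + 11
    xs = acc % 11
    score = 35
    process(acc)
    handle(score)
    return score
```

handle(score)

Transformed code:
def bump(xs, score, acc, pos):
    acc += log(acc)
    if 34 < pos and pos <= score:
        raise ValueError(xs)
    pos = 19 * (37 + xs)
    for elems in pos:
        log(38)
        if 25 == xs:
            break
    xs = acc % 11
    score = 35
    process(acc)
    handle(score)
    return score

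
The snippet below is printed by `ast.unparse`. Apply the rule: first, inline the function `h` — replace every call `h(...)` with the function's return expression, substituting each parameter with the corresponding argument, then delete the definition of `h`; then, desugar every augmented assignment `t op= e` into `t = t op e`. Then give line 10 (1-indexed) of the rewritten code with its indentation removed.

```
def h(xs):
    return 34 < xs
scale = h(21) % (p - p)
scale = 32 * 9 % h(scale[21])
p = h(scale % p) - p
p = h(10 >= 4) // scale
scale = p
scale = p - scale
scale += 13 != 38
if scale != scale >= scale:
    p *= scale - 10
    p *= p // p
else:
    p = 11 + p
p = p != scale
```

Transformed code:
scale = (34 < 21) % (p - p)
scale = 32 * 9 % (34 < scale[21])
p = (34 < scale % p) - p
p = (34 < (10 >= 4)) // scale
scale = p
scale = p - scale
scale = scale + (13 != 38)
if scale != scale >= scale:
    p = p * (scale - 10)
    p = p * (p // p)
else:
    p = 11 + p
p = p != scale

p = p * (p // p)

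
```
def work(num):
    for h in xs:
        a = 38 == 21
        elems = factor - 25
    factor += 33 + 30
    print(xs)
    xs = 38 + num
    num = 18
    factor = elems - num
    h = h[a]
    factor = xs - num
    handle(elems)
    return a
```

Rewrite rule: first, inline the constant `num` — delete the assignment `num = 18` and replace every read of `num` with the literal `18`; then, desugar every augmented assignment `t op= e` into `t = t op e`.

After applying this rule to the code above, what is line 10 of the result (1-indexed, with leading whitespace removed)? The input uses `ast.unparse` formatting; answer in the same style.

Transformed code:
def work(num):
    for h in xs:
        a = 38 == 21
        elems = factor - 25
    factor = factor + (33 + 30)
    print(xs)
    xs = 38 + 18
    factor = elems - 18
    h = h[a]
    factor = xs - 18
    handle(elems)
    return a

factor = xs - 18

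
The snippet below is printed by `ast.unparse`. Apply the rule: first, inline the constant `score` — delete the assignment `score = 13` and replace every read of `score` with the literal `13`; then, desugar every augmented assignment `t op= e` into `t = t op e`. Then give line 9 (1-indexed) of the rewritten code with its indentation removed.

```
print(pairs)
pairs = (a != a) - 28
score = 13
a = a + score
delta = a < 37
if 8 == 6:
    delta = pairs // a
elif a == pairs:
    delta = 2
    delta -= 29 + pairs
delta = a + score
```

delta = delta - (29 + pairs)

Transformed code:
print(pairs)
pairs = (a != a) - 28
a = a + 13
delta = a < 37
if 8 == 6:
    delta = pairs // a
elif a == pairs:
    delta = 2
    delta = delta - (29 + pairs)
delta = a + 13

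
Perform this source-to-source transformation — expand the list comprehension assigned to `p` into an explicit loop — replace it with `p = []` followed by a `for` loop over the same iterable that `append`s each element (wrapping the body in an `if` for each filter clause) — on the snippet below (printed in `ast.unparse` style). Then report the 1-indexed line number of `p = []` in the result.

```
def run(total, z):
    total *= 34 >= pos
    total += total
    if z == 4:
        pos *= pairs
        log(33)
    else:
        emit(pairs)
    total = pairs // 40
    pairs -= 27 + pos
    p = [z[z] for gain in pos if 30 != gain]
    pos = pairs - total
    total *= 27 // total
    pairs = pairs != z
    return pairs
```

11

Transformed code:
def run(total, z):
    total *= 34 >= pos
    total += total
    if z == 4:
        pos *= pairs
        log(33)
    else:
        emit(pairs)
    total = pairs // 40
    pairs -= 27 + pos
    p = []
    for gain in pos:
        if 30 != gain:
            p.append(z[z])
    pos = pairs - total
    total *= 27 // total
    pairs = pairs != z
    return pairs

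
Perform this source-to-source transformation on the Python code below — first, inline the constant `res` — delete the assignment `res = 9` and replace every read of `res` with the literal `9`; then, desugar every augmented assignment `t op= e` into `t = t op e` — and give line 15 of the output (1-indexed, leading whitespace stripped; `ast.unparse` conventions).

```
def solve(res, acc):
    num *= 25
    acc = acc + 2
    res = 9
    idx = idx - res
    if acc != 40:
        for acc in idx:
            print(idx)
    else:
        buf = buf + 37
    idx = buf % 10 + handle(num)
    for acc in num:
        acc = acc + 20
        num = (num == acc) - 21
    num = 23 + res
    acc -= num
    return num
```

Transformed code:
def solve(res, acc):
    num = num * 25
    acc = acc + 2
    idx = idx - 9
    if acc != 40:
        for acc in idx:
            print(idx)
    else:
        buf = buf + 37
    idx = buf % 10 + handle(num)
    for acc in num:
        acc = acc + 20
        num = (num == acc) - 21
    num = 23 + 9
    acc = acc - num
    return num

acc = acc - num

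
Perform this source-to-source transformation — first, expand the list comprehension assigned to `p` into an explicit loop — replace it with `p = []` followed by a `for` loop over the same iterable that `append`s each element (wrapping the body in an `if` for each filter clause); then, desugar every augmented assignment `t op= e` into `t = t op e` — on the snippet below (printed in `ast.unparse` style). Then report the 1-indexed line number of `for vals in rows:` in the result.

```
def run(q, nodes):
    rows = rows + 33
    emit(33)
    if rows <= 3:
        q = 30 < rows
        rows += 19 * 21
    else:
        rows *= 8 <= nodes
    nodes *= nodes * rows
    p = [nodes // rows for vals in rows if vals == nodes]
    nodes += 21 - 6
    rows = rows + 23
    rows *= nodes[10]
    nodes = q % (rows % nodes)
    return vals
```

11

Transformed code:
def run(q, nodes):
    rows = rows + 33
    emit(33)
    if rows <= 3:
        q = 30 < rows
        rows = rows + 19 * 21
    else:
        rows = rows * (8 <= nodes)
    nodes = nodes * (nodes * rows)
    p = []
    for vals in rows:
        if vals == nodes:
            p.append(nodes // rows)
    nodes = nodes + (21 - 6)
    rows = rows + 23
    rows = rows * nodes[10]
    nodes = q % (rows % nodes)
    return vals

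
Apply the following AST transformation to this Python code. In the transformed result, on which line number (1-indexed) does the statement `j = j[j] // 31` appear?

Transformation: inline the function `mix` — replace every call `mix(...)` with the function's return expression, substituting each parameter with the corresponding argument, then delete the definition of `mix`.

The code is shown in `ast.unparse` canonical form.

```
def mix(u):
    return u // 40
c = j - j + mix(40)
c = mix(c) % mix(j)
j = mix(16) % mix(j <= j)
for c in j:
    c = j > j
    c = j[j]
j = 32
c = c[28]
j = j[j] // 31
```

Transformed code:
c = j - j + 40 // 40
c = c // 40 % (j // 40)
j = 16 // 40 % ((j <= j) // 40)
for c in j:
    c = j > j
    c = j[j]
j = 32
c = c[28]
j = j[j] // 31

9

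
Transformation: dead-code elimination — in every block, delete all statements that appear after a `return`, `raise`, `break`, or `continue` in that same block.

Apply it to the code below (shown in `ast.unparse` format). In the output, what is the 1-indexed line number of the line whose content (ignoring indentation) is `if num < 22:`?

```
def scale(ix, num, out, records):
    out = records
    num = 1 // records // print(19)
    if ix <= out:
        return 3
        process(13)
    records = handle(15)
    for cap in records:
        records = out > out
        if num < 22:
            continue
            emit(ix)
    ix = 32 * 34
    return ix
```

Transformed code:
def scale(ix, num, out, records):
    out = records
    num = 1 // records // print(19)
    if ix <= out:
        return 3
    records = handle(15)
    for cap in records:
        records = out > out
        if num < 22:
            continue
    ix = 32 * 34
    return ix

9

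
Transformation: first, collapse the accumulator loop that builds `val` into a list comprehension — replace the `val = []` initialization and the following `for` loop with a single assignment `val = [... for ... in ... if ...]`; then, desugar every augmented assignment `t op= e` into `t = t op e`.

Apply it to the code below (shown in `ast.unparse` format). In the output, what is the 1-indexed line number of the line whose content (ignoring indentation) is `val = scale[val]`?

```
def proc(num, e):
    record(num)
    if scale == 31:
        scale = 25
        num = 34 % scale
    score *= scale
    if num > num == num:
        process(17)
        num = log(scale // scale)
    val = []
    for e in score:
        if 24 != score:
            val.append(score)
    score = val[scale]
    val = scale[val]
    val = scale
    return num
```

12

Transformed code:
def proc(num, e):
    record(num)
    if scale == 31:
        scale = 25
        num = 34 % scale
    score = score * scale
    if num > num == num:
        process(17)
        num = log(scale // scale)
    val = [score for e in score if 24 != score]
    score = val[scale]
    val = scale[val]
    val = scale
    return num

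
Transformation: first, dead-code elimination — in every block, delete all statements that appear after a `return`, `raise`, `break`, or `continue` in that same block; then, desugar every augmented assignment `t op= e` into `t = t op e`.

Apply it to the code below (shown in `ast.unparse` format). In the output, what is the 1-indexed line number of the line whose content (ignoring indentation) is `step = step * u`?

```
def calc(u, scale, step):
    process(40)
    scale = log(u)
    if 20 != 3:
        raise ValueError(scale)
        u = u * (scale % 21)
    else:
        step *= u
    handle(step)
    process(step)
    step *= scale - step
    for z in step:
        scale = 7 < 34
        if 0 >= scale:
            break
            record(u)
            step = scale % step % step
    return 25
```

7

Transformed code:
def calc(u, scale, step):
    process(40)
    scale = log(u)
    if 20 != 3:
        raise ValueError(scale)
    else:
        step = step * u
    handle(step)
    process(step)
    step = step * (scale - step)
    for z in step:
        scale = 7 < 34
        if 0 >= scale:
            break
    return 25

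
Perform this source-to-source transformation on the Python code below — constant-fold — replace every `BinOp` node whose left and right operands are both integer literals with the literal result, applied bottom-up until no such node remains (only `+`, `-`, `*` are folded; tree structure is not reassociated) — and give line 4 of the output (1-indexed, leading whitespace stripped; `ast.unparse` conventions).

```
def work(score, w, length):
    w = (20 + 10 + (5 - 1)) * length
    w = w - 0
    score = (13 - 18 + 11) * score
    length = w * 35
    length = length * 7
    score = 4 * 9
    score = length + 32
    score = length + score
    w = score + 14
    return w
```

score = 6 * score

Transformed code:
def work(score, w, length):
    w = 34 * length
    w = w - 0
    score = 6 * score
    length = w * 35
    length = length * 7
    score = 36
    score = length + 32
    score = length + score
    w = score + 14
    return w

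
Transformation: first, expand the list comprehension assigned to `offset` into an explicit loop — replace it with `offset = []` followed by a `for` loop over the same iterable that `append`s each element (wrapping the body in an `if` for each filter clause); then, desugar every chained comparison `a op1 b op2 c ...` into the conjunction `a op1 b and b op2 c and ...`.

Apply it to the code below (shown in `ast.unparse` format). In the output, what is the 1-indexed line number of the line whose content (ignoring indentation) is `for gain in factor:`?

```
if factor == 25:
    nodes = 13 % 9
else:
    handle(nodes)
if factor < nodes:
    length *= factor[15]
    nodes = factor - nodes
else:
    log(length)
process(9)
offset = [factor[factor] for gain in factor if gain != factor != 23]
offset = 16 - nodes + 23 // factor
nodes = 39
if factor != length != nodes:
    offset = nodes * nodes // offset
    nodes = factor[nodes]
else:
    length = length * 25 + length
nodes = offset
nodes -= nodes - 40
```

12

Transformed code:
if factor == 25:
    nodes = 13 % 9
else:
    handle(nodes)
if factor < nodes:
    length *= factor[15]
    nodes = factor - nodes
else:
    log(length)
process(9)
offset = []
for gain in factor:
    if gain != factor and factor != 23:
        offset.append(factor[factor])
offset = 16 - nodes + 23 // factor
nodes = 39
if factor != length and length != nodes:
    offset = nodes * nodes // offset
    nodes = factor[nodes]
else:
    length = length * 25 + length
nodes = offset
nodes -= nodes - 40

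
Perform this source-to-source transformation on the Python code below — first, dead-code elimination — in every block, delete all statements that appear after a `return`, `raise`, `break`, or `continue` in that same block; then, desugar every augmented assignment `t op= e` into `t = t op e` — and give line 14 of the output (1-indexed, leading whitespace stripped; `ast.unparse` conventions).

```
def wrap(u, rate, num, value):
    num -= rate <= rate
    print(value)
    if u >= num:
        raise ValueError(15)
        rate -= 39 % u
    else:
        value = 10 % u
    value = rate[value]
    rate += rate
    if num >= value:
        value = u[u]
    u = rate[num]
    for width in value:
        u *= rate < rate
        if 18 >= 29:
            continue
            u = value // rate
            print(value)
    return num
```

u = u * (rate < rate)

Transformed code:
def wrap(u, rate, num, value):
    num = num - (rate <= rate)
    print(value)
    if u >= num:
        raise ValueError(15)
    else:
        value = 10 % u
    value = rate[value]
    rate = rate + rate
    if num >= value:
        value = u[u]
    u = rate[num]
    for width in value:
        u = u * (rate < rate)
        if 18 >= 29:
            continue
    return num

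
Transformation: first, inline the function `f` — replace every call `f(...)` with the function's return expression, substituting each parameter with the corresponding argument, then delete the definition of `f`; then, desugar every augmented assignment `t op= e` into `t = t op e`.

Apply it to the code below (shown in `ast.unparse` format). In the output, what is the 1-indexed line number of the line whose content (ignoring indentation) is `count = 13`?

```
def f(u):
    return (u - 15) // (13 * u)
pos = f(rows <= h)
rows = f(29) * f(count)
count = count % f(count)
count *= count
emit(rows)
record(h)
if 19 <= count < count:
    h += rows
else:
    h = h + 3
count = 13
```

11

Transformed code:
pos = ((rows <= h) - 15) // (13 * (rows <= h))
rows = (29 - 15) // (13 * 29) * ((count - 15) // (13 * count))
count = count % ((count - 15) // (13 * count))
count = count * count
emit(rows)
record(h)
if 19 <= count < count:
    h = h + rows
else:
    h = h + 3
count = 13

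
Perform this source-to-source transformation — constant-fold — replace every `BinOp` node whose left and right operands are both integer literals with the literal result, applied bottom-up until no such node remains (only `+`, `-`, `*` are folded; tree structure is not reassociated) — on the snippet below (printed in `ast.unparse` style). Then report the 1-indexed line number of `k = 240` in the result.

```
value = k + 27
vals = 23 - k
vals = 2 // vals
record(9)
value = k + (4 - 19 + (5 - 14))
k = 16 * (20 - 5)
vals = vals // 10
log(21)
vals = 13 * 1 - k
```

Transformed code:
value = k + 27
vals = 23 - k
vals = 2 // vals
record(9)
value = k + -24
k = 240
vals = vals // 10
log(21)
vals = 13 - k

6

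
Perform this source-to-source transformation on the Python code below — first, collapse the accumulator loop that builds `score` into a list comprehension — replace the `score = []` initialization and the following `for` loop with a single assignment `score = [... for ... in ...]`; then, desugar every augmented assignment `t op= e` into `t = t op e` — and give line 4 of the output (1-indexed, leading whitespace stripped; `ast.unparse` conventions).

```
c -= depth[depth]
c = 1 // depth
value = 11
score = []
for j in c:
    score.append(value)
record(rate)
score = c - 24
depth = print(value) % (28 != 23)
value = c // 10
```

Transformed code:
c = c - depth[depth]
c = 1 // depth
value = 11
score = [value for j in c]
record(rate)
score = c - 24
depth = print(value) % (28 != 23)
value = c // 10

score = [value for j in c]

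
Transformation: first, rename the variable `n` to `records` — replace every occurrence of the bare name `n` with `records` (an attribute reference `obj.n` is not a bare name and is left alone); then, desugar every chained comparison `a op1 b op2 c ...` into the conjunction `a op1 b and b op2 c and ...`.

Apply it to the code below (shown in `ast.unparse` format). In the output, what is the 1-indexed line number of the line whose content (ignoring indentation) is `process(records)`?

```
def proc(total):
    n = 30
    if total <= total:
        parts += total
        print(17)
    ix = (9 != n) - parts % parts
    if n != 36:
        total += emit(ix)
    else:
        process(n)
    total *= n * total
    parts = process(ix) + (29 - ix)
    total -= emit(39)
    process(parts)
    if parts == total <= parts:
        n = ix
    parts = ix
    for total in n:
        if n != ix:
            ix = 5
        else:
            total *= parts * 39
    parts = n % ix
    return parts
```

10

Transformed code:
def proc(total):
    records = 30
    if total <= total:
        parts += total
        print(17)
    ix = (9 != records) - parts % parts
    if records != 36:
        total += emit(ix)
    else:
        process(records)
    total *= records * total
    parts = process(ix) + (29 - ix)
    total -= emit(39)
    process(parts)
    if parts == total and total <= parts:
        records = ix
    parts = ix
    for total in records:
        if records != ix:
            ix = 5
        else:
            total *= parts * 39
    parts = records % ix
    return parts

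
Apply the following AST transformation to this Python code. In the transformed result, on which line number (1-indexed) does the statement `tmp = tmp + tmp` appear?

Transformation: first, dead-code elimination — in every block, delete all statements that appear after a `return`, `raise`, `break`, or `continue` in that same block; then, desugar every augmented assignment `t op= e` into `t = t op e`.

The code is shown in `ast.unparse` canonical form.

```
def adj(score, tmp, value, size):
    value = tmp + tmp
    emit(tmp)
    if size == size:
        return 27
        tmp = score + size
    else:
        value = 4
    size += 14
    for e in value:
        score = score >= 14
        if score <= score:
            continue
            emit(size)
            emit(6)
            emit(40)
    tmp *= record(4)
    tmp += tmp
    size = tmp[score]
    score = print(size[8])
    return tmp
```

Transformed code:
def adj(score, tmp, value, size):
    value = tmp + tmp
    emit(tmp)
    if size == size:
        return 27
    else:
        value = 4
    size = size + 14
    for e in value:
        score = score >= 14
        if score <= score:
            continue
    tmp = tmp * record(4)
    tmp = tmp + tmp
    size = tmp[score]
    score = print(size[8])
    return tmp

14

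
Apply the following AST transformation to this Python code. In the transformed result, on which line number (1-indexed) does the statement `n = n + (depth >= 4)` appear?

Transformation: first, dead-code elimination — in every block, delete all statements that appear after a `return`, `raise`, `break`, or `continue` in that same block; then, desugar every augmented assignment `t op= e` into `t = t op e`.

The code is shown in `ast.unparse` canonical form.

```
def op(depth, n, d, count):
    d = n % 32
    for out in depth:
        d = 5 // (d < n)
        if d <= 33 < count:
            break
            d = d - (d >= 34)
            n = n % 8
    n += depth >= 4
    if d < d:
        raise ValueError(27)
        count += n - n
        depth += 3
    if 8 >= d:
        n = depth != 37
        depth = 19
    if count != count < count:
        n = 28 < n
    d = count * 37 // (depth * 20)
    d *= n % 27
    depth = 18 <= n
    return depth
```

7

Transformed code:
def op(depth, n, d, count):
    d = n % 32
    for out in depth:
        d = 5 // (d < n)
        if d <= 33 < count:
            break
    n = n + (depth >= 4)
    if d < d:
        raise ValueError(27)
    if 8 >= d:
        n = depth != 37
        depth = 19
    if count != count < count:
        n = 28 < n
    d = count * 37 // (depth * 20)
    d = d * (n % 27)
    depth = 18 <= n
    return depth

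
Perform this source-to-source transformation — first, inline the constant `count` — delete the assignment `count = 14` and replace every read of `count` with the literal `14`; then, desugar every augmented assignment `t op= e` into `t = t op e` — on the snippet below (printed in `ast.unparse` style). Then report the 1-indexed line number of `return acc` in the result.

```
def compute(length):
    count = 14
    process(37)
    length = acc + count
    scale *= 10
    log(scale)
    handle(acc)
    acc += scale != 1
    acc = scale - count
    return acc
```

Transformed code:
def compute(length):
    process(37)
    length = acc + 14
    scale = scale * 10
    log(scale)
    handle(acc)
    acc = acc + (scale != 1)
    acc = scale - 14
    return acc

9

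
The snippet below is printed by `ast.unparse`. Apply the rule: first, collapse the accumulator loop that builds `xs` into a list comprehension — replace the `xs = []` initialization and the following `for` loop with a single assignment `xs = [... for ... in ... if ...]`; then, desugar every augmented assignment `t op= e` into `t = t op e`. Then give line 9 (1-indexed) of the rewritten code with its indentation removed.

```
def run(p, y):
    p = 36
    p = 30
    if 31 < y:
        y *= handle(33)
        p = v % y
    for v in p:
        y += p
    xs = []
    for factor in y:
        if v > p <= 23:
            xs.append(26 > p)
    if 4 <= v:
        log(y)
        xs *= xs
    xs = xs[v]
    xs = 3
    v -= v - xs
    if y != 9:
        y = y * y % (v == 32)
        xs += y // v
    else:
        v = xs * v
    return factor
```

xs = [26 > p for factor in y if v > p <= 23]

Transformed code:
def run(p, y):
    p = 36
    p = 30
    if 31 < y:
        y = y * handle(33)
        p = v % y
    for v in p:
        y = y + p
    xs = [26 > p for factor in y if v > p <= 23]
    if 4 <= v:
        log(y)
        xs = xs * xs
    xs = xs[v]
    xs = 3
    v = v - (v - xs)
    if y != 9:
        y = y * y % (v == 32)
        xs = xs + y // v
    else:
        v = xs * v
    return factor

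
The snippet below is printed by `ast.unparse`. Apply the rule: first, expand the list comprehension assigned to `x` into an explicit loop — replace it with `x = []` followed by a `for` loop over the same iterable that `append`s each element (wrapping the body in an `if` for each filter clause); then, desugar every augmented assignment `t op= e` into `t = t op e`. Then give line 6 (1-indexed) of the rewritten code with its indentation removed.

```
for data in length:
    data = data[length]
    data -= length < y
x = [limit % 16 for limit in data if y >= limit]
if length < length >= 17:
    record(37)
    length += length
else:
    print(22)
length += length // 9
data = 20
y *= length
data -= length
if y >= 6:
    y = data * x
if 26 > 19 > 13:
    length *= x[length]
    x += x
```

Transformed code:
for data in length:
    data = data[length]
    data = data - (length < y)
x = []
for limit in data:
    if y >= limit:
        x.append(limit % 16)
if length < length >= 17:
    record(37)
    length = length + length
else:
    print(22)
length = length + length // 9
data = 20
y = y * length
data = data - length
if y >= 6:
    y = data * x
if 26 > 19 > 13:
    length = length * x[length]
    x = x + x

if y >= limit:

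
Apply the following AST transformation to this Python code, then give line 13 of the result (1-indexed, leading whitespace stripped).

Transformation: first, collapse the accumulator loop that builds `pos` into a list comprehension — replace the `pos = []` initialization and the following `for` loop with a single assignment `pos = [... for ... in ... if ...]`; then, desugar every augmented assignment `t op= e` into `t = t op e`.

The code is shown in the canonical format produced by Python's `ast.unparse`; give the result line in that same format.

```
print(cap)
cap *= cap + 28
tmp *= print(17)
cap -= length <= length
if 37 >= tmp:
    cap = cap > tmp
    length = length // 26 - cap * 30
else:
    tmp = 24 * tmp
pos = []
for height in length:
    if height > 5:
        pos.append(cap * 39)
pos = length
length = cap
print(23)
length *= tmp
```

Transformed code:
print(cap)
cap = cap * (cap + 28)
tmp = tmp * print(17)
cap = cap - (length <= length)
if 37 >= tmp:
    cap = cap > tmp
    length = length // 26 - cap * 30
else:
    tmp = 24 * tmp
pos = [cap * 39 for height in length if height > 5]
pos = length
length = cap
print(23)
length = length * tmp

print(23)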